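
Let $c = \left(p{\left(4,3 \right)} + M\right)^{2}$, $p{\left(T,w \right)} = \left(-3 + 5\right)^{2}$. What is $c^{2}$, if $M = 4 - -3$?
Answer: $14641$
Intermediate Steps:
$M = 7$ ($M = 4 + 3 = 7$)
$p{\left(T,w \right)} = 4$ ($p{\left(T,w \right)} = 2^{2} = 4$)
$c = 121$ ($c = \left(4 + 7\right)^{2} = 11^{2} = 121$)
$c^{2} = 121^{2} = 14641$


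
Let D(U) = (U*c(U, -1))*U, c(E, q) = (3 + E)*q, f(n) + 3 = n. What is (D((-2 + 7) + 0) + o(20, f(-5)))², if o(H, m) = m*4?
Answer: 53824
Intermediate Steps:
f(n) = -3 + n
o(H, m) = 4*m
c(E, q) = q*(3 + E)
D(U) = U²*(-3 - U) (D(U) = (U*(-(3 + U)))*U = (U*(-3 - U))*U = U²*(-3 - U))
(D((-2 + 7) + 0) + o(20, f(-5)))² = (((-2 + 7) + 0)²*(-3 - ((-2 + 7) + 0)) + 4*(-3 - 5))² = ((5 + 0)²*(-3 - (5 + 0)) + 4*(-8))² = (5²*(-3 - 1*5) - 32)² = (25*(-3 - 5) - 32)² = (25*(-8) - 32)² = (-200 - 32)² = (-232)² = 53824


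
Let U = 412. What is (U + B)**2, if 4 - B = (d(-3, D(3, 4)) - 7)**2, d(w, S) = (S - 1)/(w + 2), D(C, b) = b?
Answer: 99856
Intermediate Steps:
d(w, S) = (-1 + S)/(2 + w)
B = -96 (B = 4 - ((-1 + 4)/(2 - 3) - 7)**2 = 4 - (3/(-1) - 7)**2 = 4 - (-1*3 - 7)**2 = 4 - (-3 - 7)**2 = 4 - 1*(-10)**2 = 4 - 1*100 = 4 - 100 = -96)
(U + B)**2 = (412 - 96)**2 = 316**2 = 99856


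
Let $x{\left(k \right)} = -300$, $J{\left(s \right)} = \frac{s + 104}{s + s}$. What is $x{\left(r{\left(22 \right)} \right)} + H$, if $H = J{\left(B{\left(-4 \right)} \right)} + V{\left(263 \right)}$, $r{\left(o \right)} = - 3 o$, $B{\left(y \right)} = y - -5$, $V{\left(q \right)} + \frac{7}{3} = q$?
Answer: $\frac{79}{6} \approx 13.167$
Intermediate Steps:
$V{\left(q \right)} = - \frac{7}{3} + q$
$B{\left(y \right)} = 5 + y$ ($B{\left(y \right)} = y + 5 = 5 + y$)
$J{\left(s \right)} = \frac{104 + s}{2 s}$
$H = \frac{1879}{6}$ ($H = \frac{104 + \left(5 - 4\right)}{2 \left(5 - 4\right)} + \left(- \frac{7}{3} + 263\right) = \frac{104 + 1}{2 \cdot 1} + \frac{782}{3} = \frac{1}{2} \cdot 1 \cdot 105 + \frac{782}{3} = \frac{105}{2} + \frac{782}{3} = \frac{1879}{6} \approx 313.17$)
$x{\left(r{\left(22 \right)} \right)} + H = -300 + \frac{1879}{6} = \frac{79}{6}$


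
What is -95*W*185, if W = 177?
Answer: -3110775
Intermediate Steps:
-95*W*185 = -95*177*185 = -16815*185 = -3110775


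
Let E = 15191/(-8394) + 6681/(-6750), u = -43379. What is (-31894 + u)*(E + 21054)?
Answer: -831313961966741/524625 ≈ -1.5846e+9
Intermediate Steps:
E = -4406099/1573875 (E = 15191*(-1/8394) + 6681*(-1/6750) = -15191/8394 - 2227/2250 = -4406099/1573875 ≈ -2.7995)
(-31894 + u)*(E + 21054) = (-31894 - 43379)*(-4406099/1573875 + 21054) = -75273*33131958151/1573875 = -831313961966741/524625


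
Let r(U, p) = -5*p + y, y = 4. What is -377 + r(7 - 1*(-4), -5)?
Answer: -348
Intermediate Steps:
r(U, p) = 4 - 5*p (r(U, p) = -5*p + 4 = 4 - 5*p)
-377 + r(7 - 1*(-4), -5) = -377 + (4 - 5*(-5)) = -377 + (4 + 25) = -377 + 29 = -348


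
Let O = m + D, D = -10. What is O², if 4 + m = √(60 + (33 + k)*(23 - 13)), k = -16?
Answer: (14 - √230)² ≈ 1.3590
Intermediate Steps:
m = -4 + √230 (m = -4 + √(60 + (33 - 16)*(23 - 13)) = -4 + √(60 + 17*10) = -4 + √(60 + 170) = -4 + √230 ≈ 11.166)
O = -14 + √230 (O = (-4 + √230) - 10 = -14 + √230 ≈ 1.1658)
O² = (-14 + √230)²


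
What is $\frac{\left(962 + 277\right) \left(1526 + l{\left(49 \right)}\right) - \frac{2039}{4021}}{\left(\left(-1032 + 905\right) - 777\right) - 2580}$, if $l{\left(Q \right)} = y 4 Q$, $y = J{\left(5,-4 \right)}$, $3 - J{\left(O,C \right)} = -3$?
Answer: $- \frac{13461413299}{14009164} \approx -960.9$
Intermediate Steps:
$J{\left(O,C \right)} = 6$ ($J{\left(O,C \right)} = 3 - -3 = 3 + 3 = 6$)
$y = 6$
$l{\left(Q \right)} = 24 Q$ ($l{\left(Q \right)} = 6 \cdot 4 Q = 24 Q$)
$\frac{\left(962 + 277\right) \left(1526 + l{\left(49 \right)}\right) - \frac{2039}{4021}}{\left(\left(-1032 + 905\right) - 777\right) - 2580} = \frac{\left(962 + 277\right) \left(1526 + 24 \cdot 49\right) - \frac{2039}{4021}}{\left(\left(-1032 + 905\right) - 777\right) - 2580} = \frac{1239 \left(1526 + 1176\right) - \frac{2039}{4021}}{\left(-127 - 777\right) - 2580} = \frac{1239 \cdot 2702 - \frac{2039}{4021}}{-904 - 2580} = \frac{3347778 - \frac{2039}{4021}}{-3484} = \frac{13461413299}{4021} \left(- \frac{1}{3484}\right) = - \frac{13461413299}{14009164}$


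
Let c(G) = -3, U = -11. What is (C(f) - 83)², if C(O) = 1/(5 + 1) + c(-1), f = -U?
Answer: 265225/36 ≈ 7367.4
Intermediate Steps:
f = 11 (f = -1*(-11) = 11)
C(O) = -17/6 (C(O) = 1/(5 + 1) - 3 = 1/6 - 3 = ⅙ - 3 = -17/6)
(C(f) - 83)² = (-17/6 - 83)² = (-515/6)² = 265225/36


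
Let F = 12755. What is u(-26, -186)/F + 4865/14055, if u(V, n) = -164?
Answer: 11949611/35854305 ≈ 0.33328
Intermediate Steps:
u(-26, -186)/F + 4865/14055 = -164/12755 + 4865/14055 = -164*1/12755 + 4865*(1/14055) = -164/12755 + 973/2811 = 11949611/35854305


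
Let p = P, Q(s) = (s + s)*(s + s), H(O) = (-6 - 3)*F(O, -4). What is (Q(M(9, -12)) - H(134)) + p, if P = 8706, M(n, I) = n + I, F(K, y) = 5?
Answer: 8787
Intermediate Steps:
M(n, I) = I + n
H(O) = -45 (H(O) = (-6 - 3)*5 = -9*5 = -45)
Q(s) = 4*s² (Q(s) = (2*s)*(2*s) = 4*s²)
p = 8706
(Q(M(9, -12)) - H(134)) + p = (4*(-12 + 9)² - 1*(-45)) + 8706 = (4*(-3)² + 45) + 8706 = (4*9 + 45) + 8706 = (36 + 45) + 8706 = 81 + 8706 = 8787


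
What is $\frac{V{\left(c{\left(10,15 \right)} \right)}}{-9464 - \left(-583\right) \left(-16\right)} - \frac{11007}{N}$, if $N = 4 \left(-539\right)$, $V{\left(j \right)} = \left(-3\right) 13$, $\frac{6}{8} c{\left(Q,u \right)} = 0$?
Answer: $\frac{17243969}{3376296} \approx 5.1074$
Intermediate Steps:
$c{\left(Q,u \right)} = 0$ ($c{\left(Q,u \right)} = \frac{4}{3} \cdot 0 = 0$)
$V{\left(j \right)} = -39$
$N = -2156$
$\frac{V{\left(c{\left(10,15 \right)} \right)}}{-9464 - \left(-583\right) \left(-16\right)} - \frac{11007}{N} = - \frac{39}{-9464 - \left(-583\right) \left(-16\right)} - \frac{11007}{-2156} = - \frac{39}{-9464 - 9328} - - \frac{11007}{2156} = - \frac{39}{-9464 - 9328} + \frac{11007}{2156} = - \frac{39}{-18792} + \frac{11007}{2156} = \left(-39\right) \left(- \frac{1}{18792}\right) + \frac{11007}{2156} = \frac{13}{6264} + \frac{11007}{2156} = \frac{17243969}{3376296}$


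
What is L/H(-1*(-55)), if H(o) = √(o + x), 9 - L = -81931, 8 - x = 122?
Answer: -81940*I*√59/59 ≈ -10668.0*I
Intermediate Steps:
x = -114 (x = 8 - 1*122 = 8 - 122 = -114)
L = 81940 (L = 9 - 1*(-81931) = 9 + 81931 = 81940)
H(o) = √(-114 + o) (H(o) = √(o - 114) = √(-114 + o))
L/H(-1*(-55)) = 81940/(√(-114 - 1*(-55))) = 81940/(√(-114 + 55)) = 81940/(√(-59)) = 81940/((I*√59)) = 81940*(-I*√59/59) = -81940*I*√59/59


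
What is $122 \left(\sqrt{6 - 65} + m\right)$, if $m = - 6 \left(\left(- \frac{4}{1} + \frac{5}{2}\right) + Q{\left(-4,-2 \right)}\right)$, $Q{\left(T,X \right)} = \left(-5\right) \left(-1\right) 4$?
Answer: $-13542 + 122 i \sqrt{59} \approx -13542.0 + 937.1 i$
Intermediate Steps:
$Q{\left(T,X \right)} = 20$ ($Q{\left(T,X \right)} = 5 \cdot 4 = 20$)
$m = -111$ ($m = - 6 \left(\left(- \frac{4}{1} + \frac{5}{2}\right) + 20\right) = - 6 \left(\left(\left(-4\right) 1 + 5 \cdot \frac{1}{2}\right) + 20\right) = - 6 \left(\left(-4 + \frac{5}{2}\right) + 20\right) = - 6 \left(- \frac{3}{2} + 20\right) = \left(-6\right) \frac{37}{2} = -111$)
$122 \left(\sqrt{6 - 65} + m\right) = 122 \left(\sqrt{6 - 65} - 111\right) = 122 \left(\sqrt{-59} - 111\right) = 122 \left(i \sqrt{59} - 111\right) = 122 \left(-111 + i \sqrt{59}\right) = -13542 + 122 i \sqrt{59}$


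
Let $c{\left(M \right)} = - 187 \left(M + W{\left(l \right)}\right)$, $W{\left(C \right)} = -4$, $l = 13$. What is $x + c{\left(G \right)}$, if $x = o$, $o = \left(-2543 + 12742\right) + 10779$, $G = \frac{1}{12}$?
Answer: $\frac{260525}{12} \approx 21710.0$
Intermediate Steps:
$G = \frac{1}{12} \approx 0.083333$
$c{\left(M \right)} = 748 - 187 M$ ($c{\left(M \right)} = - 187 \left(M - 4\right) = - 187 \left(-4 + M\right) = 748 - 187 M$)
$o = 20978$ ($o = 10199 + 10779 = 20978$)
$x = 20978$
$x + c{\left(G \right)} = 20978 + \left(748 - \frac{187}{12}\right) = 20978 + \frac{8789}{12} = \frac{260525}{12}$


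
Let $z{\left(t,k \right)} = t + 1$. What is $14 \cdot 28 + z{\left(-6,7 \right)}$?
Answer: $387$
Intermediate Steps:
$z{\left(t,k \right)} = 1 + t$
$14 \cdot 28 + z{\left(-6,7 \right)} = 14 \cdot 28 + \left(1 - 6\right) = 392 - 5 = 387$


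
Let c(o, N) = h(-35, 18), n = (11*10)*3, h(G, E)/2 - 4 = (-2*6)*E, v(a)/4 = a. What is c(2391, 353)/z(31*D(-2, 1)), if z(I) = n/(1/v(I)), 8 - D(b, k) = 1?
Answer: -53/35805 ≈ -0.0014802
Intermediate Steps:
D(b, k) = 7 (D(b, k) = 8 - 1*1 = 8 - 1 = 7)
v(a) = 4*a
h(G, E) = 8 - 24*E (h(G, E) = 8 + 2*((-2*6)*E) = 8 + 2*(-12*E) = 8 - 24*E)
n = 330 (n = 110*3 = 330)
c(o, N) = -424 (c(o, N) = 8 - 24*18 = 8 - 432 = -424)
z(I) = 1320*I (z(I) = 330/(1/(4*I)) = 330/((1/(4*I))) = 330*(4*I) = 1320*I)
c(2391, 353)/z(31*D(-2, 1)) = -424/(1320*(31*7)) = -424/(1320*217) = -424/286440 = -424*1/286440 = -53/35805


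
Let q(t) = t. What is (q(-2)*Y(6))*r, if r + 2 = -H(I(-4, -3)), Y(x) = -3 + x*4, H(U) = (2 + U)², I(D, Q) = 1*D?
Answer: 252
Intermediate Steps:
I(D, Q) = D
Y(x) = -3 + 4*x
r = -6 (r = -2 - (2 - 4)² = -2 - 1*(-2)² = -2 - 1*4 = -2 - 4 = -6)
(q(-2)*Y(6))*r = -2*(-3 + 4*6)*(-6) = -2*(-3 + 24)*(-6) = -2*21*(-6) = -42*(-6) = 252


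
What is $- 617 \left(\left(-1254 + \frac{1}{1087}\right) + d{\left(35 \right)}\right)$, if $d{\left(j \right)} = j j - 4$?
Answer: $\frac{22131790}{1087} \approx 20360.0$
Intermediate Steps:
$d{\left(j \right)} = -4 + j^{2}$ ($d{\left(j \right)} = j^{2} - 4 = -4 + j^{2}$)
$- 617 \left(\left(-1254 + \frac{1}{1087}\right) + d{\left(35 \right)}\right) = - 617 \left(\left(-1254 + \frac{1}{1087}\right) - \left(4 - 35^{2}\right)\right) = - 617 \left(\left(-1254 + \frac{1}{1087}\right) + \left(-4 + 1225\right)\right) = - 617 \left(- \frac{1363097}{1087} + 1221\right) = \left(-617\right) \left(- \frac{35870}{1087}\right) = \frac{22131790}{1087}$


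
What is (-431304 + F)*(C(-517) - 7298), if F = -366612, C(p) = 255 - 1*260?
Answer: 5827180548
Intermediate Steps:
C(p) = -5 (C(p) = 255 - 260 = -5)
(-431304 + F)*(C(-517) - 7298) = (-431304 - 366612)*(-5 - 7298) = -797916*(-7303) = 5827180548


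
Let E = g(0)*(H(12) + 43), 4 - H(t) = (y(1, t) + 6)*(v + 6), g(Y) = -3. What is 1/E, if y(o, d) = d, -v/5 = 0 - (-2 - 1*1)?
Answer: -1/627 ≈ -0.0015949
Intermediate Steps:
v = -15 (v = -5*(0 - (-2 - 1*1)) = -5*(0 - (-2 - 1)) = -5*(0 - 1*(-3)) = -5*(0 + 3) = -5*3 = -15)
H(t) = 58 + 9*t (H(t) = 4 - (t + 6)*(-15 + 6) = 4 - (6 + t)*(-9) = 4 - (-54 - 9*t) = 4 + (54 + 9*t) = 58 + 9*t)
E = -627 (E = -3*((58 + 9*12) + 43) = -3*((58 + 108) + 43) = -3*(166 + 43) = -3*209 = -627)
1/E = 1/(-627) = -1/627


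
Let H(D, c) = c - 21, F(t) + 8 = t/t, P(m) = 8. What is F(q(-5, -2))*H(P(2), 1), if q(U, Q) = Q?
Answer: 140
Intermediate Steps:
F(t) = -7 (F(t) = -8 + t/t = -8 + 1 = -7)
H(D, c) = -21 + c
F(q(-5, -2))*H(P(2), 1) = -7*(-21 + 1) = -7*(-20) = 140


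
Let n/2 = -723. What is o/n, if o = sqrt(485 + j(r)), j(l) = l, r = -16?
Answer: -sqrt(469)/1446 ≈ -0.014977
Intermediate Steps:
n = -1446 (n = 2*(-723) = -1446)
o = sqrt(469) (o = sqrt(485 - 16) = sqrt(469) ≈ 21.656)
o/n = sqrt(469)/(-1446) = sqrt(469)*(-1/1446) = -sqrt(469)/1446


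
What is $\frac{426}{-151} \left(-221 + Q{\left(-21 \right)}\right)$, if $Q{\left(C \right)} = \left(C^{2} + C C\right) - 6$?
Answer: $- \frac{279030}{151} \approx -1847.9$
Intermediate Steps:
$Q{\left(C \right)} = -6 + 2 C^{2}$ ($Q{\left(C \right)} = \left(C^{2} + C^{2}\right) - 6 = 2 C^{2} - 6 = -6 + 2 C^{2}$)
$\frac{426}{-151} \left(-221 + Q{\left(-21 \right)}\right) = \frac{426}{-151} \left(-221 - \left(6 - 2 \left(-21\right)^{2}\right)\right) = 426 \left(- \frac{1}{151}\right) \left(-221 + \left(-6 + 2 \cdot 441\right)\right) = - \frac{426 \left(-221 + \left(-6 + 882\right)\right)}{151} = - \frac{426 \left(-221 + 876\right)}{151} = \left(- \frac{426}{151}\right) 655 = - \frac{279030}{151}$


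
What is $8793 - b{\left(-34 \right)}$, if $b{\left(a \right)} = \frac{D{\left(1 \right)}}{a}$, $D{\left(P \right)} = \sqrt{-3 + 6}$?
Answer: $8793 + \frac{\sqrt{3}}{34} \approx 8793.0$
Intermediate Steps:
$D{\left(P \right)} = \sqrt{3}$
$b{\left(a \right)} = \frac{\sqrt{3}}{a}$
$8793 - b{\left(-34 \right)} = 8793 - \frac{\sqrt{3}}{-34} = 8793 - \sqrt{3} \left(- \frac{1}{34}\right) = 8793 - - \frac{\sqrt{3}}{34} = 8793 + \frac{\sqrt{3}}{34}$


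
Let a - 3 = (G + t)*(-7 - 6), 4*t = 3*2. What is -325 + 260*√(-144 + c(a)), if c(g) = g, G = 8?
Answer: -325 + 2990*I*√2 ≈ -325.0 + 4228.5*I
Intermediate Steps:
t = 3/2 (t = (3*2)/4 = (¼)*6 = 3/2 ≈ 1.5000)
a = -241/2 (a = 3 + (8 + 3/2)*(-7 - 6) = 3 + (19/2)*(-13) = 3 - 247/2 = -241/2 ≈ -120.50)
-325 + 260*√(-144 + c(a)) = -325 + 260*√(-144 - 241/2) = -325 + 260*√(-529/2) = -325 + 260*(23*I*√2/2) = -325 + 2990*I*√2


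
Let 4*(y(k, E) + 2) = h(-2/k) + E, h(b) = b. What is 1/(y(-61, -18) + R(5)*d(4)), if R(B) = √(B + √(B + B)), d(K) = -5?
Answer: 2482504068/2839311077 - 5736088945*√(5 + √10)/8517933231 - 749037300*√10/2839311077 + 1730730125*√10*√(5 + √10)/8517933231 ≈ -0.048131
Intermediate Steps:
R(B) = √(B + √2*√B) (R(B) = √(B + √(2*B)) = √(B + √2*√B))
y(k, E) = -2 - 1/(2*k) + E/4 (y(k, E) = -2 + (-2/k + E)/4 = -2 + (E - 2/k)/4 = -2 + (-1/(2*k) + E/4) = -2 - 1/(2*k) + E/4)
1/(y(-61, -18) + R(5)*d(4)) = 1/((¼)*(-2 - 61*(-8 - 18))/(-61) + √(5 + √2*√5)*(-5)) = 1/((¼)*(-1/61)*(-2 - 61*(-26)) + √(5 + √10)*(-5)) = 1/((¼)*(-1/61)*(-2 + 1586) - 5*√(5 + √10)) = 1/((¼)*(-1/61)*1584 - 5*√(5 + √10)) = 1/(-396/61 - 5*√(5 + √10))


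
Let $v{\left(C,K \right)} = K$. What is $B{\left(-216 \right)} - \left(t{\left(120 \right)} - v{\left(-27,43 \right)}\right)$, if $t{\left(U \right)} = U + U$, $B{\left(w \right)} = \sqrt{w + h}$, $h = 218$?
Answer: $-197 + \sqrt{2} \approx -195.59$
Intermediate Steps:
$B{\left(w \right)} = \sqrt{218 + w}$ ($B{\left(w \right)} = \sqrt{w + 218} = \sqrt{218 + w}$)
$t{\left(U \right)} = 2 U$
$B{\left(-216 \right)} - \left(t{\left(120 \right)} - v{\left(-27,43 \right)}\right) = \sqrt{218 - 216} - \left(2 \cdot 120 - 43\right) = \sqrt{2} - \left(240 - 43\right) = \sqrt{2} - 197 = -197 + \sqrt{2}$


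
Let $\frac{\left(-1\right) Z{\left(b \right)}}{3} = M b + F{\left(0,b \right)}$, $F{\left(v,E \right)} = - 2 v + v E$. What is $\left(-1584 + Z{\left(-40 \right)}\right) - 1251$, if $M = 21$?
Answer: $-315$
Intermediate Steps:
$F{\left(v,E \right)} = - 2 v + E v$
$Z{\left(b \right)} = - 63 b$ ($Z{\left(b \right)} = - 3 \left(21 b + 0 \left(-2 + b\right)\right) = - 3 \left(21 b + 0\right) = - 3 \cdot 21 b = - 63 b$)
$\left(-1584 + Z{\left(-40 \right)}\right) - 1251 = \left(-1584 - -2520\right) - 1251 = \left(-1584 + 2520\right) - 1251 = 936 - 1251 = -315$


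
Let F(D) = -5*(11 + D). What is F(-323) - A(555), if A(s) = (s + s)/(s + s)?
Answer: 1559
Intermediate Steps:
A(s) = 1 (A(s) = (2*s)/((2*s)) = (2*s)*(1/(2*s)) = 1)
F(D) = -55 - 5*D
F(-323) - A(555) = (-55 - 5*(-323)) - 1*1 = (-55 + 1615) - 1 = 1560 - 1 = 1559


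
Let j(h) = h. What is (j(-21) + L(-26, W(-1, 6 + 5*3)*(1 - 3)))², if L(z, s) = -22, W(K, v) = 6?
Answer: 1849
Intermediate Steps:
(j(-21) + L(-26, W(-1, 6 + 5*3)*(1 - 3)))² = (-21 - 22)² = (-43)² = 1849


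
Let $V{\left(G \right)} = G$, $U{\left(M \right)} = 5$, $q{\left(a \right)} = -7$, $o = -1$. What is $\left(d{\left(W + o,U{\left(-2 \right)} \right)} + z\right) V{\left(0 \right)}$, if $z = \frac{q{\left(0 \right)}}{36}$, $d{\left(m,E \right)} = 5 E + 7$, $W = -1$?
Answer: $0$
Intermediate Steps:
$d{\left(m,E \right)} = 7 + 5 E$
$z = - \frac{7}{36} \approx -0.19444$
$\left(d{\left(W + o,U{\left(-2 \right)} \right)} + z\right) V{\left(0 \right)} = \left(\left(7 + 5 \cdot 5\right) - \frac{7}{36}\right) 0 = \left(\left(7 + 25\right) - \frac{7}{36}\right) 0 = \left(32 - \frac{7}{36}\right) 0 = \frac{1145}{36} \cdot 0 = 0$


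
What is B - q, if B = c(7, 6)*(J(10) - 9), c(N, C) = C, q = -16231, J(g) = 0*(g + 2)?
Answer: 16177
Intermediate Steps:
J(g) = 0 (J(g) = 0*(2 + g) = 0)
B = -54 (B = 6*(0 - 9) = 6*(-9) = -54)
B - q = -54 - 1*(-16231) = -54 + 16231 = 16177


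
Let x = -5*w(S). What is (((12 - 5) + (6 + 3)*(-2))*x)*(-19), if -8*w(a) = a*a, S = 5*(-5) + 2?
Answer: 552805/8 ≈ 69101.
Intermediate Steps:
S = -23 (S = -25 + 2 = -23)
w(a) = -a²/8 (w(a) = -a*a/8 = -a²/8)
x = 2645/8 (x = -(-5)*(-23)²/8 = -(-5)*529/8 = -5*(-529/8) = 2645/8 ≈ 330.63)
(((12 - 5) + (6 + 3)*(-2))*x)*(-19) = (((12 - 5) + (6 + 3)*(-2))*(2645/8))*(-19) = ((7 + 9*(-2))*(2645/8))*(-19) = ((7 - 18)*(2645/8))*(-19) = -11*2645/8*(-19) = -29095/8*(-19) = 552805/8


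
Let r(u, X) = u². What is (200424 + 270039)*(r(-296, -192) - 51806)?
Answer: 16847280030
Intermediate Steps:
(200424 + 270039)*(r(-296, -192) - 51806) = (200424 + 270039)*((-296)² - 51806) = 470463*(87616 - 51806) = 470463*35810 = 16847280030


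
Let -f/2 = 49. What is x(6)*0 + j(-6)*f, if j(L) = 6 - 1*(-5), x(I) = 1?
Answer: -1078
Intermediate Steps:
f = -98 (f = -2*49 = -98)
j(L) = 11 (j(L) = 6 + 5 = 11)
x(6)*0 + j(-6)*f = 1*0 + 11*(-98) = 0 - 1078 = -1078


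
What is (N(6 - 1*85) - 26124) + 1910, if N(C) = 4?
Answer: -24210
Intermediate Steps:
(N(6 - 1*85) - 26124) + 1910 = (4 - 26124) + 1910 = -26120 + 1910 = -24210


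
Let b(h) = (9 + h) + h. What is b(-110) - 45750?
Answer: -45961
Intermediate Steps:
b(h) = 9 + 2*h
b(-110) - 45750 = (9 + 2*(-110)) - 45750 = (9 - 220) - 45750 = -211 - 45750 = -45961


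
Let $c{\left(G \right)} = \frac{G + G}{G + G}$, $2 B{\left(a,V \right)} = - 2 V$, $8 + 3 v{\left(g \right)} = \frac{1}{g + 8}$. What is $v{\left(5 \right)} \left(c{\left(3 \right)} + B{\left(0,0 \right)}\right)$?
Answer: $- \frac{103}{39} \approx -2.641$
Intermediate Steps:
$v{\left(g \right)} = - \frac{8}{3} + \frac{1}{3 \left(8 + g\right)}$ ($v{\left(g \right)} = - \frac{8}{3} + \frac{1}{3 \left(g + 8\right)} = - \frac{8}{3} + \frac{1}{3 \left(8 + g\right)}$)
$B{\left(a,V \right)} = - V$ ($B{\left(a,V \right)} = \frac{\left(-2\right) V}{2} = - V$)
$c{\left(G \right)} = 1$ ($c{\left(G \right)} = \frac{2 G}{2 G} = 2 G \frac{1}{2 G} = 1$)
$v{\left(5 \right)} \left(c{\left(3 \right)} + B{\left(0,0 \right)}\right) = \frac{-63 - 40}{3 \left(8 + 5\right)} \left(1 - 0\right) = \frac{-63 - 40}{3 \cdot 13} \left(1 + 0\right) = \frac{1}{3} \cdot \frac{1}{13} \left(-103\right) 1 = \left(- \frac{103}{39}\right) 1 = - \frac{103}{39}$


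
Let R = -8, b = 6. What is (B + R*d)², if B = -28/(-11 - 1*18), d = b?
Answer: 1860496/841 ≈ 2212.2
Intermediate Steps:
d = 6
B = 28/29 (B = -28/(-11 - 18) = -28/(-29) = -28*(-1/29) = 28/29 ≈ 0.96552)
(B + R*d)² = (28/29 - 8*6)² = (28/29 - 48)² = (-1364/29)² = 1860496/841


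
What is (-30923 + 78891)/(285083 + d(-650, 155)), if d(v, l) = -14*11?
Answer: 47968/284929 ≈ 0.16835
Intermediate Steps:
d(v, l) = -154
(-30923 + 78891)/(285083 + d(-650, 155)) = (-30923 + 78891)/(285083 - 154) = 47968/284929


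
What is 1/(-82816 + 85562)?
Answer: 1/2746 ≈ 0.00036417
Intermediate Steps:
1/(-82816 + 85562) = 1/2746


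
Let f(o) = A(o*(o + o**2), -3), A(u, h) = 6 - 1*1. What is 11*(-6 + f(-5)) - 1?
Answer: -12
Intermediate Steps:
A(u, h) = 5 (A(u, h) = 6 - 1 = 5)
f(o) = 5
11*(-6 + f(-5)) - 1 = 11*(-6 + 5) - 1 = 11*(-1) - 1 = -11 - 1 = -12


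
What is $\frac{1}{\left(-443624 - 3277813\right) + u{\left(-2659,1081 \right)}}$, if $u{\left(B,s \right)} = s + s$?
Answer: $- \frac{1}{3719275} \approx -2.6887 \cdot 10^{-7}$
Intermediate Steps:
$u{\left(B,s \right)} = 2 s$
$\frac{1}{\left(-443624 - 3277813\right) + u{\left(-2659,1081 \right)}} = \frac{1}{\left(-443624 - 3277813\right) + 2 \cdot 1081} = \frac{1}{\left(-443624 - 3277813\right) + 2162} = \frac{1}{-3721437 + 2162} = \frac{1}{-3719275} = - \frac{1}{3719275}$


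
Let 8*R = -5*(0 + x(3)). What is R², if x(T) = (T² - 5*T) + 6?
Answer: 0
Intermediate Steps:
x(T) = 6 + T² - 5*T
R = 0 (R = (-5*(0 + (6 + 3² - 5*3)))/8 = (-5*(0 + (6 + 9 - 15)))/8 = (-5*(0 + 0))/8 = (-5*0)/8 = (⅛)*0 = 0)
R² = 0² = 0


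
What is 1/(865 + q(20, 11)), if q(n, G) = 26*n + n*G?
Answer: 1/1605 ≈ 0.00062305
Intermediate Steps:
q(n, G) = 26*n + G*n
1/(865 + q(20, 11)) = 1/(865 + 20*(26 + 11)) = 1/(865 + 20*37) = 1/(865 + 740) = 1/1605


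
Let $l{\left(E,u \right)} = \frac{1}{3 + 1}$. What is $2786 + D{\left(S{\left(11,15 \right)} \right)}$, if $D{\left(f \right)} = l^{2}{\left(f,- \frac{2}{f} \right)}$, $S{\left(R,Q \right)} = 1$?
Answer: $\frac{44577}{16} \approx 2786.1$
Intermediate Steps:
$l{\left(E,u \right)} = \frac{1}{4}$
$D{\left(f \right)} = \frac{1}{16}$ ($D{\left(f \right)} = \left(\frac{1}{4}\right)^{2} = \frac{1}{16}$)
$2786 + D{\left(S{\left(11,15 \right)} \right)} = 2786 + \frac{1}{16} = \frac{44577}{16}$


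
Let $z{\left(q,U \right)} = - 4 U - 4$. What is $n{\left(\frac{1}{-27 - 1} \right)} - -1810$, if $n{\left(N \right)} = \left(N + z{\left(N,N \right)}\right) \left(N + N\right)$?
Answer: $\frac{709629}{392} \approx 1810.3$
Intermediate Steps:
$z{\left(q,U \right)} = -4 - 4 U$
$n{\left(N \right)} = 2 N \left(-4 - 3 N\right)$ ($n{\left(N \right)} = \left(N - \left(4 + 4 N\right)\right) \left(N + N\right) = \left(-4 - 3 N\right) 2 N = 2 N \left(-4 - 3 N\right)$)
$n{\left(\frac{1}{-27 - 1} \right)} - -1810 = - \frac{2 \left(4 + \frac{3}{-27 - 1}\right)}{-27 - 1} - -1810 = - \frac{2 \left(4 + \frac{3}{-28}\right)}{-28} + 1810 = \left(-2\right) \left(- \frac{1}{28}\right) \left(4 + 3 \left(- \frac{1}{28}\right)\right) + 1810 = \left(-2\right) \left(- \frac{1}{28}\right) \left(4 - \frac{3}{28}\right) + 1810 = \left(-2\right) \left(- \frac{1}{28}\right) \frac{109}{28} + 1810 = \frac{109}{392} + 1810 = \frac{709629}{392}$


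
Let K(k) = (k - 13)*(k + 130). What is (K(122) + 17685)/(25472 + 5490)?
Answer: 45153/30962 ≈ 1.4583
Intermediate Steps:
K(k) = (-13 + k)*(130 + k)
(K(122) + 17685)/(25472 + 5490) = ((-1690 + 122² + 117*122) + 17685)/(25472 + 5490) = ((-1690 + 14884 + 14274) + 17685)/30962 = (27468 + 17685)*(1/30962) = 45153*(1/30962) = 45153/30962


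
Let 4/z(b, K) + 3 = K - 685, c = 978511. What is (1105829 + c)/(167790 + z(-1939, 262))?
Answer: 110991105/8934817 ≈ 12.422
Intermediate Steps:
z(b, K) = 4/(-688 + K) (z(b, K) = 4/(-3 + (K - 685)) = 4/(-3 + (-685 + K)) = 4/(-688 + K))
(1105829 + c)/(167790 + z(-1939, 262)) = (1105829 + 978511)/(167790 + 4/(-688 + 262)) = 2084340/(167790 + 4/(-426)) = 2084340/(167790 + 4*(-1/426)) = 2084340/(167790 - 2/213) = 2084340/(35739268/213) = 2084340*(213/35739268) = 110991105/8934817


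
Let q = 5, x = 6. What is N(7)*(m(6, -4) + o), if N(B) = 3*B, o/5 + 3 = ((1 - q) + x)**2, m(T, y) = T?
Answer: 231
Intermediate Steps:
o = 5 (o = -15 + 5*((1 - 1*5) + 6)**2 = -15 + 5*((1 - 5) + 6)**2 = -15 + 5*(-4 + 6)**2 = -15 + 5*2**2 = -15 + 5*4 = -15 + 20 = 5)
N(7)*(m(6, -4) + o) = (3*7)*(6 + 5) = 21*11 = 231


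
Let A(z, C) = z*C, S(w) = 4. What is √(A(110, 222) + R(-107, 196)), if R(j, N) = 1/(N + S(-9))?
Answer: √9768002/20 ≈ 156.27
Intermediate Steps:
A(z, C) = C*z
R(j, N) = 1/(4 + N) (R(j, N) = 1/(N + 4) = 1/(4 + N))
√(A(110, 222) + R(-107, 196)) = √(222*110 + 1/(4 + 196)) = √(24420 + 1/200) = √(4884001/200) = √9768002/20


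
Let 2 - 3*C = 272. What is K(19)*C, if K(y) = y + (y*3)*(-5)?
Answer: 23940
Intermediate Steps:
C = -90 (C = ⅔ - ⅓*272 = ⅔ - 272/3 = -90)
K(y) = -14*y (K(y) = y + (3*y)*(-5) = y - 15*y = -14*y)
K(19)*C = -14*19*(-90) = -266*(-90) = 23940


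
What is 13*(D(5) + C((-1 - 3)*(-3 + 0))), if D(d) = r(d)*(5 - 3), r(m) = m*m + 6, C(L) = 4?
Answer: 858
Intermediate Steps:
r(m) = 6 + m**2 (r(m) = m**2 + 6 = 6 + m**2)
D(d) = 12 + 2*d**2 (D(d) = (6 + d**2)*(5 - 3) = (6 + d**2)*2 = 12 + 2*d**2)
13*(D(5) + C((-1 - 3)*(-3 + 0))) = 13*((12 + 2*5**2) + 4) = 13*((12 + 2*25) + 4) = 13*((12 + 50) + 4) = 13*(62 + 4) = 13*66 = 858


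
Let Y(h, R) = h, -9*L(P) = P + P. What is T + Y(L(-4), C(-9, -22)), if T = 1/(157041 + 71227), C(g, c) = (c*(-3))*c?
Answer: 1826153/2054412 ≈ 0.88889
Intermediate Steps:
L(P) = -2*P/9 (L(P) = -(P + P)/9 = -2*P/9)
C(g, c) = -3*c² (C(g, c) = (-3*c)*c = -3*c²)
T = 1/228268 ≈ 4.3808e-6
T + Y(L(-4), C(-9, -22)) = 1/228268 - 2/9*(-4) = 1/228268 + 8/9 = 1826153/2054412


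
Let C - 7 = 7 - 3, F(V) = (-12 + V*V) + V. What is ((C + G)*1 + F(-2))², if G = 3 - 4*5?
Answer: 256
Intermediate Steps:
F(V) = -12 + V + V² (F(V) = (-12 + V²) + V = -12 + V + V²)
G = -17 (G = 3 - 20 = -17)
C = 11 (C = 7 + (7 - 3) = 7 + 4 = 11)
((C + G)*1 + F(-2))² = ((11 - 17)*1 + (-12 - 2 + (-2)²))² = (-6*1 + (-12 - 2 + 4))² = (-6 - 10)² = (-16)² = 256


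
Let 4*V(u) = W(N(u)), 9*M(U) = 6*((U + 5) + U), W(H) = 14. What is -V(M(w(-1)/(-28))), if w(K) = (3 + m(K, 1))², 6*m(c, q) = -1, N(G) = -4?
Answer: -7/2 ≈ -3.5000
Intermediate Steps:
m(c, q) = -⅙ (m(c, q) = (⅙)*(-1) = -⅙)
w(K) = 289/36 (w(K) = (3 - ⅙)² = (17/6)² = 289/36)
M(U) = 10/3 + 4*U/3 (M(U) = (6*((U + 5) + U))/9 = (6*((5 + U) + U))/9 = (6*(5 + 2*U))/9 = (30 + 12*U)/9 = 10/3 + 4*U/3)
V(u) = 7/2 (V(u) = (¼)*14 = 7/2)
-V(M(w(-1)/(-28))) = -1*7/2 = -7/2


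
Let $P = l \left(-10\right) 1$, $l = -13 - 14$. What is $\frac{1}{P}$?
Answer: $\frac{1}{270} \approx 0.0037037$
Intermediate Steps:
$l = -27$ ($l = -13 - 14 = -27$)
$P = 270$ ($P = \left(-27\right) \left(-10\right) 1 = 270 \cdot 1 = 270$)
$\frac{1}{P} = \frac{1}{270}$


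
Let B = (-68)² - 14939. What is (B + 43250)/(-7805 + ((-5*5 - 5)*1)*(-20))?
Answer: -6587/1441 ≈ -4.5711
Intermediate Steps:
B = -10315 (B = 4624 - 14939 = -10315)
(B + 43250)/(-7805 + ((-5*5 - 5)*1)*(-20)) = (-10315 + 43250)/(-7805 + ((-5*5 - 5)*1)*(-20)) = 32935/(-7805 + ((-25 - 5)*1)*(-20)) = 32935/(-7805 - 30*1*(-20)) = 32935/(-7805 - 30*(-20)) = 32935/(-7805 + 600) = 32935/(-7205) = 32935*(-1/7205) = -6587/1441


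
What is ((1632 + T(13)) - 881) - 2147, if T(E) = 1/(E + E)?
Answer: -36295/26 ≈ -1396.0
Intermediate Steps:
T(E) = 1/(2*E)
((1632 + T(13)) - 881) - 2147 = ((1632 + (½)/13) - 881) - 2147 = ((1632 + (½)*(1/13)) - 881) - 2147 = ((1632 + 1/26) - 881) - 2147 = (42433/26 - 881) - 2147 = 19527/26 - 2147 = -36295/26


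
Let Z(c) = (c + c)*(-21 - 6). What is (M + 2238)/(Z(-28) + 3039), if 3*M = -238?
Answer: 6476/13653 ≈ 0.47433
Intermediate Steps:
M = -238/3 (M = (⅓)*(-238) = -238/3 ≈ -79.333)
Z(c) = -54*c (Z(c) = (2*c)*(-27) = -54*c)
(M + 2238)/(Z(-28) + 3039) = (-238/3 + 2238)/(-54*(-28) + 3039) = 6476/(3*(1512 + 3039)) = (6476/3)/4551 = (6476/3)*(1/4551) = 6476/13653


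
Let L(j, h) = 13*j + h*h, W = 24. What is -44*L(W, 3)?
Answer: -14124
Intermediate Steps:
L(j, h) = h² + 13*j (L(j, h) = 13*j + h² = h² + 13*j)
-44*L(W, 3) = -44*(3² + 13*24) = -44*(9 + 312) = -44*321 = -14124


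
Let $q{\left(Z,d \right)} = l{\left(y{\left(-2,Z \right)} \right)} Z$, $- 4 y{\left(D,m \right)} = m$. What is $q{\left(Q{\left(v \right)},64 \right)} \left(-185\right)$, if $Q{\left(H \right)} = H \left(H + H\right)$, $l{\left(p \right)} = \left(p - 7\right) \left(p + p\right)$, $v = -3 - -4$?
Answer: $-2775$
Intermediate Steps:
$v = 1$ ($v = -3 + 4 = 1$)
$y{\left(D,m \right)} = - \frac{m}{4}$
$l{\left(p \right)} = 2 p \left(-7 + p\right)$ ($l{\left(p \right)} = \left(-7 + p\right) 2 p = 2 p \left(-7 + p\right)$)
$Q{\left(H \right)} = 2 H^{2}$ ($Q{\left(H \right)} = H 2 H = 2 H^{2}$)
$q{\left(Z,d \right)} = - \frac{Z^{2} \left(-7 - \frac{Z}{4}\right)}{2}$ ($q{\left(Z,d \right)} = 2 \left(- \frac{Z}{4}\right) \left(-7 - \frac{Z}{4}\right) Z = - \frac{Z \left(-7 - \frac{Z}{4}\right)}{2} Z = - \frac{Z^{2} \left(-7 - \frac{Z}{4}\right)}{2}$)
$q{\left(Q{\left(v \right)},64 \right)} \left(-185\right) = \frac{\left(2 \cdot 1^{2}\right)^{2} \left(28 + 2 \cdot 1^{2}\right)}{8} \left(-185\right) = \frac{\left(2 \cdot 1\right)^{2} \left(28 + 2 \cdot 1\right)}{8} \left(-185\right) = \frac{2^{2} \left(28 + 2\right)}{8} \left(-185\right) = \frac{1}{8} \cdot 4 \cdot 30 \left(-185\right) = 15 \left(-185\right) = -2775$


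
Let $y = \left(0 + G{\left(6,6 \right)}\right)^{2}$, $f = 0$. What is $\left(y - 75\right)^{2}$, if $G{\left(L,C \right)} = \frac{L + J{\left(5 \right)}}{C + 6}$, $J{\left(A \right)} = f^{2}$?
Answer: $\frac{89401}{16} \approx 5587.6$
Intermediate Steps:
$J{\left(A \right)} = 0$ ($J{\left(A \right)} = 0^{2} = 0$)
$G{\left(L,C \right)} = \frac{L}{6 + C}$ ($G{\left(L,C \right)} = \frac{L + 0}{C + 6} = \frac{L}{6 + C}$)
$y = \frac{1}{4}$ ($y = \left(0 + \frac{6}{6 + 6}\right)^{2} = \left(0 + \frac{6}{12}\right)^{2} = \left(0 + 6 \cdot \frac{1}{12}\right)^{2} = \left(0 + \frac{1}{2}\right)^{2} = \left(\frac{1}{2}\right)^{2} = \frac{1}{4} \approx 0.25$)
$\left(y - 75\right)^{2} = \left(\frac{1}{4} - 75\right)^{2} = \left(- \frac{299}{4}\right)^{2} = \frac{89401}{16}$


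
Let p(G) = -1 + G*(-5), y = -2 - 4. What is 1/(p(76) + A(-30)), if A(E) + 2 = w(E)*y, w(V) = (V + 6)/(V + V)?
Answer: -5/1927 ≈ -0.0025947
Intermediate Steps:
y = -6
w(V) = (6 + V)/(2*V) (w(V) = (6 + V)/((2*V)) = (6 + V)*(1/(2*V)) = (6 + V)/(2*V))
p(G) = -1 - 5*G
A(E) = -2 - 3*(6 + E)/E (A(E) = -2 + ((6 + E)/(2*E))*(-6) = -2 - 3*(6 + E)/E)
1/(p(76) + A(-30)) = 1/((-1 - 5*76) + (-5 - 18/(-30))) = 1/((-1 - 380) + (-5 - 18*(-1/30))) = 1/(-381 + (-5 + ⅗)) = 1/(-381 - 22/5) = 1/(-1927/5) = -5/1927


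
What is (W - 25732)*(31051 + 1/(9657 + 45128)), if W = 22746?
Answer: -5079571301496/54785 ≈ -9.2718e+7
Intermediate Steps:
(W - 25732)*(31051 + 1/(9657 + 45128)) = (22746 - 25732)*(31051 + 1/(9657 + 45128)) = -2986*(31051 + 1/54785) = -2986*1701129036/54785 = -5079571301496/54785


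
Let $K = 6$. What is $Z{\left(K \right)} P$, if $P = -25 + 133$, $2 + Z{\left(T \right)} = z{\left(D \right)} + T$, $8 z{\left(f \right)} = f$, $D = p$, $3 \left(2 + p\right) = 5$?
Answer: $\frac{855}{2} \approx 427.5$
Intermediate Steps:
$p = - \frac{1}{3}$ ($p = -2 + \frac{1}{3} \cdot 5 = -2 + \frac{5}{3} = - \frac{1}{3} \approx -0.33333$)
$D = - \frac{1}{3} \approx -0.33333$
$z{\left(f \right)} = \frac{f}{8}$
$Z{\left(T \right)} = - \frac{49}{24} + T$ ($Z{\left(T \right)} = -2 + \left(\frac{1}{8} \left(- \frac{1}{3}\right) + T\right) = -2 + \left(- \frac{1}{24} + T\right) = - \frac{49}{24} + T$)
$P = 108$
$Z{\left(K \right)} P = \left(- \frac{49}{24} + 6\right) 108 = \frac{95}{24} \cdot 108 = \frac{855}{2}$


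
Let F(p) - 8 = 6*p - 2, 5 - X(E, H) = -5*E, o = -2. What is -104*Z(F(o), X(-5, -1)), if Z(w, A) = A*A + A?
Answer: -39520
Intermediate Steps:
X(E, H) = 5 + 5*E (X(E, H) = 5 - (-5)*E = 5 + 5*E)
F(p) = 6 + 6*p (F(p) = 8 + (6*p - 2) = 8 + (-2 + 6*p) = 6 + 6*p)
Z(w, A) = A + A**2 (Z(w, A) = A**2 + A = A + A**2)
-104*Z(F(o), X(-5, -1)) = -104*(5 + 5*(-5))*(1 + (5 + 5*(-5))) = -104*(5 - 25)*(1 + (5 - 25)) = -(-2080)*(1 - 20) = -(-2080)*(-19) = -104*380 = -39520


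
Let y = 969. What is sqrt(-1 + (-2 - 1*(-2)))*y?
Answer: 969*I ≈ 969.0*I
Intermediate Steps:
sqrt(-1 + (-2 - 1*(-2)))*y = sqrt(-1 + (-2 - 1*(-2)))*969 = sqrt(-1 + (-2 + 2))*969 = sqrt(-1 + 0)*969 = sqrt(-1)*969 = I*969 = 969*I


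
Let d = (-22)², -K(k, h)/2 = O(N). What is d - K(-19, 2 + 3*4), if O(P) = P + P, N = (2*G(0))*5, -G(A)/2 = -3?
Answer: 724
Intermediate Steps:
G(A) = 6 (G(A) = -2*(-3) = 6)
N = 60 (N = (2*6)*5 = 12*5 = 60)
O(P) = 2*P
K(k, h) = -240 (K(k, h) = -4*60 = -2*120 = -240)
d = 484
d - K(-19, 2 + 3*4) = 484 - 1*(-240) = 484 + 240 = 724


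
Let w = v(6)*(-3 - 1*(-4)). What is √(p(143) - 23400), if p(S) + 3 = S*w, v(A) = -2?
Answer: I*√23689 ≈ 153.91*I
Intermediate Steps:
w = -2 (w = -2*(-3 - 1*(-4)) = -2*(-3 + 4) = -2*1 = -2)
p(S) = -3 - 2*S (p(S) = -3 + S*(-2) = -3 - 2*S)
√(p(143) - 23400) = √((-3 - 2*143) - 23400) = √((-3 - 286) - 23400) = √(-289 - 23400) = √(-23689) = I*√23689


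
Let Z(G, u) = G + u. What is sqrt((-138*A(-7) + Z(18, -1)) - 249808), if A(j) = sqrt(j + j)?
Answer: sqrt(-249791 - 138*I*sqrt(14)) ≈ 0.5166 - 499.79*I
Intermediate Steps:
A(j) = sqrt(2)*sqrt(j) (A(j) = sqrt(2*j) = sqrt(2)*sqrt(j))
sqrt((-138*A(-7) + Z(18, -1)) - 249808) = sqrt((-138*sqrt(2)*sqrt(-7) + (18 - 1)) - 249808) = sqrt((-138*sqrt(2)*I*sqrt(7) + 17) - 249808) = sqrt((-138*I*sqrt(14) + 17) - 249808) = sqrt((17 - 138*I*sqrt(14)) - 249808) = sqrt(-249791 - 138*I*sqrt(14))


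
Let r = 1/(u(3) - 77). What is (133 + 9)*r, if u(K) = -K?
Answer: -71/40 ≈ -1.7750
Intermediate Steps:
r = -1/80 (r = 1/(-1*3 - 77) = 1/(-3 - 77) = 1/(-80) = -1/80 ≈ -0.012500)
(133 + 9)*r = (133 + 9)*(-1/80) = 142*(-1/80) = -71/40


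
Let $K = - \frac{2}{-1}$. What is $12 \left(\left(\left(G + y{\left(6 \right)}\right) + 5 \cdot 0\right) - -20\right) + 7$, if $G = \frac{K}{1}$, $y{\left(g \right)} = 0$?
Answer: $271$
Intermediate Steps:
$K = 2$ ($K = \left(-2\right) \left(-1\right) = 2$)
$G = 2$ ($G = \frac{2}{1} = 2 \cdot 1 = 2$)
$12 \left(\left(\left(G + y{\left(6 \right)}\right) + 5 \cdot 0\right) - -20\right) + 7 = 12 \left(\left(\left(2 + 0\right) + 5 \cdot 0\right) - -20\right) + 7 = 12 \left(\left(2 + 0\right) + 20\right) + 7 = 12 \left(2 + 20\right) + 7 = 12 \cdot 22 + 7 = 264 + 7 = 271$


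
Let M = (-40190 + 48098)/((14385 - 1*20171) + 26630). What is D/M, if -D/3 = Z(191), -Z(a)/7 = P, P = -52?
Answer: -1896804/659 ≈ -2878.3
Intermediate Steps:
Z(a) = 364 (Z(a) = -7*(-52) = 364)
D = -1092 (D = -3*364 = -1092)
M = 659/1737 (M = 7908/((14385 - 20171) + 26630) = 7908/(-5786 + 26630) = 7908/20844 = 7908*(1/20844) = 659/1737 ≈ 0.37939)
D/M = -1092/659/1737 = -1092*1737/659 = -1896804/659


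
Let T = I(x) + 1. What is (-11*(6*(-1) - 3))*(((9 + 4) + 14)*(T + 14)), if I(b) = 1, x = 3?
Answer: 42768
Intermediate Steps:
T = 2 (T = 1 + 1 = 2)
(-11*(6*(-1) - 3))*(((9 + 4) + 14)*(T + 14)) = (-11*(6*(-1) - 3))*(((9 + 4) + 14)*(2 + 14)) = (-11*(-6 - 3))*((13 + 14)*16) = (-11*(-9))*(27*16) = 99*432 = 42768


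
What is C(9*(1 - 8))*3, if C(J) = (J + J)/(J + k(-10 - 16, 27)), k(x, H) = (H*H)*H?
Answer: -21/1090 ≈ -0.019266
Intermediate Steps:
k(x, H) = H³ (k(x, H) = H²*H = H³)
C(J) = 2*J/(19683 + J) (C(J) = (J + J)/(J + 27³) = (2*J)/(J + 19683) = (2*J)/(19683 + J) = 2*J/(19683 + J))
C(9*(1 - 8))*3 = (2*(9*(1 - 8))/(19683 + 9*(1 - 8)))*3 = (2*(9*(-7))/(19683 + 9*(-7)))*3 = (2*(-63)/(19683 - 63))*3 = (2*(-63)/19620)*3 = (2*(-63)*(1/19620))*3 = -7/1090*3 = -21/1090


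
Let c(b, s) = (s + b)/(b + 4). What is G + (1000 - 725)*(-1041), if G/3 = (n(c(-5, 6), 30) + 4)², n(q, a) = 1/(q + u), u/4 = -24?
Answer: -2693112168/9409 ≈ -2.8623e+5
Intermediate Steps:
u = -96 (u = 4*(-24) = -96)
c(b, s) = (b + s)/(4 + b)
n(q, a) = 1/(-96 + q) (n(q, a) = 1/(q - 96) = 1/(-96 + q))
G = 449307/9409 (G = 3*(1/(-96 + (-5 + 6)/(4 - 5)) + 4)² = 3*(1/(-96 + 1/(-1)) + 4)² = 3*(1/(-96 - 1*1) + 4)² = 3*(1/(-96 - 1) + 4)² = 3*(1/(-97) + 4)² = 3*(-1/97 + 4)² = 3*(387/97)² = 3*(149769/9409) = 449307/9409 ≈ 47.753)
G + (1000 - 725)*(-1041) = 449307/9409 + (1000 - 725)*(-1041) = 449307/9409 + 275*(-1041) = 449307/9409 - 286275 = -2693112168/9409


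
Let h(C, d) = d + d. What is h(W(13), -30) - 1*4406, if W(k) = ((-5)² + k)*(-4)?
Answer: -4466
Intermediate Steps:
W(k) = -100 - 4*k (W(k) = (25 + k)*(-4) = -100 - 4*k)
h(C, d) = 2*d
h(W(13), -30) - 1*4406 = 2*(-30) - 1*4406 = -60 - 4406 = -4466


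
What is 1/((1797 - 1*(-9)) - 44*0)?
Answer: 1/1806 ≈ 0.00055371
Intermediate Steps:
1/((1797 - 1*(-9)) - 44*0) = 1/((1797 + 9) + 0) = 1/(1806 + 0) = 1/1806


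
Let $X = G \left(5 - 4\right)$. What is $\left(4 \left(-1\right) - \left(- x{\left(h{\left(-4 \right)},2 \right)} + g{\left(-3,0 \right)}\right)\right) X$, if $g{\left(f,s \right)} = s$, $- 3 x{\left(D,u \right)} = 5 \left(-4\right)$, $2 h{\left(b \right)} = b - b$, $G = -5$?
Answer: $- \frac{40}{3} \approx -13.333$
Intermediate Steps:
$h{\left(b \right)} = 0$ ($h{\left(b \right)} = \frac{b - b}{2} = \frac{1}{2} \cdot 0 = 0$)
$x{\left(D,u \right)} = \frac{20}{3}$ ($x{\left(D,u \right)} = - \frac{5 \left(-4\right)}{3} = \left(- \frac{1}{3}\right) \left(-20\right) = \frac{20}{3}$)
$X = -5$ ($X = - 5 \left(5 - 4\right) = \left(-5\right) 1 = -5$)
$\left(4 \left(-1\right) - \left(- x{\left(h{\left(-4 \right)},2 \right)} + g{\left(-3,0 \right)}\right)\right) X = \left(4 \left(-1\right) + \left(\frac{20}{3} - 0\right)\right) \left(-5\right) = \left(-4 + \left(\frac{20}{3} + 0\right)\right) \left(-5\right) = \left(-4 + \frac{20}{3}\right) \left(-5\right) = \frac{8}{3} \left(-5\right) = - \frac{40}{3}$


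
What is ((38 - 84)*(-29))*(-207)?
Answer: -276138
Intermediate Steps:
((38 - 84)*(-29))*(-207) = -46*(-29)*(-207) = 1334*(-207) = -276138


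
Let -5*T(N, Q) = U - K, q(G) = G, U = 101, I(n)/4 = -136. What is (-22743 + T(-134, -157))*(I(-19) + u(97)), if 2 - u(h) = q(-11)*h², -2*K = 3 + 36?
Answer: -23440323147/10 ≈ -2.3440e+9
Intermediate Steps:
I(n) = -544 (I(n) = 4*(-136) = -544)
K = -39/2 (K = -(3 + 36)/2 = -½*39 = -39/2 ≈ -19.500)
u(h) = 2 + 11*h² (u(h) = 2 - (-11)*h² = 2 + 11*h²)
T(N, Q) = -241/10 (T(N, Q) = -(101 - 1*(-39/2))/5 = -(101 + 39/2)/5 = -⅕*241/2 = -241/10)
(-22743 + T(-134, -157))*(I(-19) + u(97)) = (-22743 - 241/10)*(-544 + (2 + 11*97²)) = -227671*(-544 + (2 + 11*9409))/10 = -227671*(-544 + (2 + 103499))/10 = -227671*(-544 + 103501)/10 = -227671/10*102957 = -23440323147/10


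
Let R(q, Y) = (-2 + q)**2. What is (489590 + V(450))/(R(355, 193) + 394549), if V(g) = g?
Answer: 245020/259579 ≈ 0.94391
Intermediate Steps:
(489590 + V(450))/(R(355, 193) + 394549) = (489590 + 450)/((-2 + 355)**2 + 394549) = 490040/(353**2 + 394549) = 490040/(124609 + 394549) = 490040/519158 = 490040*(1/519158) = 245020/259579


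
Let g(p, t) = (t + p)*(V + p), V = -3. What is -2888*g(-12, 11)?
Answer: -43320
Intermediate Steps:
g(p, t) = (-3 + p)*(p + t) (g(p, t) = (t + p)*(-3 + p) = (p + t)*(-3 + p) = (-3 + p)*(p + t))
-2888*g(-12, 11) = -2888*((-12)² - 3*(-12) - 3*11 - 12*11) = -2888*(144 + 36 - 33 - 132) = -2888*15 = -43320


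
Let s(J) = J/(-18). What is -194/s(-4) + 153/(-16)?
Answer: -14121/16 ≈ -882.56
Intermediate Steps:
s(J) = -J/18 (s(J) = J*(-1/18) = -J/18)
-194/s(-4) + 153/(-16) = -194/((-1/18*(-4))) + 153/(-16) = -194/2/9 + 153*(-1/16) = -194*9/2 - 153/16 = -873 - 153/16 = -14121/16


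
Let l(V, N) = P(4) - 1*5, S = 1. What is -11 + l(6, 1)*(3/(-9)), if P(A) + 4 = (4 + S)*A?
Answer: -44/3 ≈ -14.667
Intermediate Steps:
P(A) = -4 + 5*A (P(A) = -4 + (4 + 1)*A = -4 + 5*A)
l(V, N) = 11 (l(V, N) = (-4 + 5*4) - 1*5 = (-4 + 20) - 5 = 16 - 5 = 11)
-11 + l(6, 1)*(3/(-9)) = -11 + 11*(3/(-9)) = -11 + 11*(3*(-1/9)) = -11 + 11*(-1/3) = -11 - 11/3 = -44/3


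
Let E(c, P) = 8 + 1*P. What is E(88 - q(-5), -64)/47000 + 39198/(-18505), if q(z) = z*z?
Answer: -46083557/21743375 ≈ -2.1194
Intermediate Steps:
q(z) = z²
E(c, P) = 8 + P
E(88 - q(-5), -64)/47000 + 39198/(-18505) = (8 - 64)/47000 + 39198/(-18505) = -56*1/47000 + 39198*(-1/18505) = -7/5875 - 39198/18505 = -46083557/21743375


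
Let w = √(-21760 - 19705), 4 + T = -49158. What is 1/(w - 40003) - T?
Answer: 78673037784785/1600281474 - I*√41465/1600281474 ≈ 49162.0 - 1.2725e-7*I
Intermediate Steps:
T = -49162 (T = -4 - 49158 = -49162)
w = I*√41465 (w = √(-41465) = I*√41465 ≈ 203.63*I)
1/(w - 40003) - T = 1/(I*√41465 - 40003) - 1*(-49162) = 1/(-40003 + I*√41465) + 49162 = 49162 + 1/(-40003 + I*√41465)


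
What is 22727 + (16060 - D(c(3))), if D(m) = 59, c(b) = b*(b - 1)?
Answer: 38728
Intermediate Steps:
c(b) = b*(-1 + b)
22727 + (16060 - D(c(3))) = 22727 + (16060 - 1*59) = 22727 + (16060 - 59) = 22727 + 16001 = 38728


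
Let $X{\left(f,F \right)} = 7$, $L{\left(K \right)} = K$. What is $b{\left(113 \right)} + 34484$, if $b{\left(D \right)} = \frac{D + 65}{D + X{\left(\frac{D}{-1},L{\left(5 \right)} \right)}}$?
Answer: $\frac{2069129}{60} \approx 34486.0$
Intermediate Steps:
$b{\left(D \right)} = \frac{65 + D}{7 + D}$ ($b{\left(D \right)} = \frac{D + 65}{D + 7} = \frac{65 + D}{7 + D}$)
$b{\left(113 \right)} + 34484 = \frac{65 + 113}{7 + 113} + 34484 = \frac{1}{120} \cdot 178 + 34484 = \frac{89}{60} + 34484 = \frac{2069129}{60}$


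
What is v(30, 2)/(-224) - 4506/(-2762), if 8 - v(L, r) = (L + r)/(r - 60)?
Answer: 1786625/1121372 ≈ 1.5932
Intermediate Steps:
v(L, r) = 8 - (L + r)/(-60 + r) (v(L, r) = 8 - (L + r)/(r - 60) = 8 - (L + r)/(-60 + r))
v(30, 2)/(-224) - 4506/(-2762) = ((-480 - 1*30 + 7*2)/(-60 + 2))/(-224) - 4506/(-2762) = ((-480 - 30 + 14)/(-58))*(-1/224) - 4506*(-1/2762) = -1/58*(-496)*(-1/224) + 2253/1381 = (248/29)*(-1/224) + 2253/1381 = -31/812 + 2253/1381 = 1786625/1121372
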